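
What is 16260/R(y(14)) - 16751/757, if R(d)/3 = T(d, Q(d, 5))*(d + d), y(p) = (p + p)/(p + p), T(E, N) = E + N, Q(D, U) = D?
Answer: 1008984/757 ≈ 1332.9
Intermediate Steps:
y(p) = 1 (y(p) = (2*p)/((2*p)) = (2*p)*(1/(2*p)) = 1)
R(d) = 12*d**2 (R(d) = 3*((d + d)*(d + d)) = 3*((2*d)*(2*d)) = 3*(4*d**2) = 12*d**2)
16260/R(y(14)) - 16751/757 = 16260/((12*1**2)) - 16751/757 = 16260/((12*1)) - 16751*1/757 = 16260/12 - 16751/757 = 16260*(1/12) - 16751/757 = 1355 - 16751/757 = 1008984/757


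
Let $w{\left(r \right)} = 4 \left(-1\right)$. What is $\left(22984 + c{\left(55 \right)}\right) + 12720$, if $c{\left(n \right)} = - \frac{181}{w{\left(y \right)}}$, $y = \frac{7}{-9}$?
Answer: $\frac{142997}{4} \approx 35749.0$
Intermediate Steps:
$y = - \frac{7}{9}$ ($y = 7 \left(- \frac{1}{9}\right) = - \frac{7}{9} \approx -0.77778$)
$w{\left(r \right)} = -4$
$c{\left(n \right)} = \frac{181}{4}$ ($c{\left(n \right)} = - \frac{181}{-4} = \left(-181\right) \left(- \frac{1}{4}\right) = \frac{181}{4}$)
$\left(22984 + c{\left(55 \right)}\right) + 12720 = \left(22984 + \frac{181}{4}\right) + 12720 = \frac{92117}{4} + 12720 = \frac{142997}{4}$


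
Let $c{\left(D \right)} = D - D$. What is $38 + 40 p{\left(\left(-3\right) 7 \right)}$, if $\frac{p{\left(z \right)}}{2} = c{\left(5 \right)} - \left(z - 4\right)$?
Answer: $2038$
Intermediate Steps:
$c{\left(D \right)} = 0$
$p{\left(z \right)} = 8 - 2 z$ ($p{\left(z \right)} = 2 \left(0 - \left(z - 4\right)\right) = 2 \left(0 - \left(-4 + z\right)\right) = 2 \left(4 - z\right) = 8 - 2 z$)
$38 + 40 p{\left(\left(-3\right) 7 \right)} = 38 + 40 \left(8 - 2 \left(\left(-3\right) 7\right)\right) = 38 + 40 \left(8 - -42\right) = 38 + 40 \left(8 + 42\right) = 38 + 40 \cdot 50 = 38 + 2000 = 2038$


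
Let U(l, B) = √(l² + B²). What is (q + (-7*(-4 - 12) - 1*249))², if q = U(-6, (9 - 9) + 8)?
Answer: 16129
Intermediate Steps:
U(l, B) = √(B² + l²)
q = 10 (q = √(((9 - 9) + 8)² + (-6)²) = √((0 + 8)² + 36) = √(8² + 36) = √(64 + 36) = √100 = 10)
(q + (-7*(-4 - 12) - 1*249))² = (10 + (-7*(-4 - 12) - 1*249))² = (10 + (-7*(-16) - 249))² = (10 + (112 - 249))² = (10 - 137)² = (-127)² = 16129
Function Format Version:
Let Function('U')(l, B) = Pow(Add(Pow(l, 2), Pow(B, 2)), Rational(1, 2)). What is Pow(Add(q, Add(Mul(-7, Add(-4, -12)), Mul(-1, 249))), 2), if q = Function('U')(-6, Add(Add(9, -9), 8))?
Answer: 16129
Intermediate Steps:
Function('U')(l, B) = Pow(Add(Pow(B, 2), Pow(l, 2)), Rational(1, 2))
q = 10 (q = Pow(Add(Pow(Add(Add(9, -9), 8), 2), Pow(-6, 2)), Rational(1, 2)) = Pow(Add(Pow(Add(0, 8), 2), 36), Rational(1, 2)) = Pow(Add(Pow(8, 2), 36), Rational(1, 2)) = Pow(Add(64, 36), Rational(1, 2)) = Pow(100, Rational(1, 2)) = 10)
Pow(Add(q, Add(Mul(-7, Add(-4, -12)), Mul(-1, 249))), 2) = Pow(Add(10, Add(Mul(-7, Add(-4, -12)), Mul(-1, 249))), 2) = Pow(Add(10, Add(Mul(-7, -16), -249)), 2) = Pow(Add(10, Add(112, -249)), 2) = Pow(Add(10, -137), 2) = Pow(-127, 2) = 16129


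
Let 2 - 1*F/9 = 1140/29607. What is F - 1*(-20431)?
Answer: 201807761/9869 ≈ 20449.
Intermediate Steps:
F = 174222/9869 (F = 18 - 10260/29607 = 18 - 9*380/9869 = 18 - 3420/9869 = 174222/9869 ≈ 17.653)
F - 1*(-20431) = 174222/9869 - 1*(-20431) = 174222/9869 + 20431 = 201807761/9869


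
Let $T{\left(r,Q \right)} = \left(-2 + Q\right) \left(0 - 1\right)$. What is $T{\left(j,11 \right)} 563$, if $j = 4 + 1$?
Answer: $-5067$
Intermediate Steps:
$j = 5$
$T{\left(r,Q \right)} = 2 - Q$ ($T{\left(r,Q \right)} = \left(-2 + Q\right) \left(-1\right) = 2 - Q$)
$T{\left(j,11 \right)} 563 = \left(2 - 11\right) 563 = \left(-9\right) 563 = -5067$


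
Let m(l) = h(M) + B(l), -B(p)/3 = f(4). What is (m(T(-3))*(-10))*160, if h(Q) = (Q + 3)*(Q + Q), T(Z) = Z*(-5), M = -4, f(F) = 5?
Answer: 11200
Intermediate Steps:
B(p) = -15 (B(p) = -3*5 = -15)
T(Z) = -5*Z
h(Q) = 2*Q*(3 + Q) (h(Q) = (3 + Q)*(2*Q) = 2*Q*(3 + Q))
m(l) = -7 (m(l) = 2*(-4)*(3 - 4) - 15 = 2*(-4)*(-1) - 15 = 8 - 15 = -7)
(m(T(-3))*(-10))*160 = -7*(-10)*160 = 70*160 = 11200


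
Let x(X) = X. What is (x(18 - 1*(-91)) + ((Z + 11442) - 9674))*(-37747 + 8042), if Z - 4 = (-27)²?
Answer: -77530050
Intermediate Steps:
Z = 733 (Z = 4 + (-27)² = 4 + 729 = 733)
(x(18 - 1*(-91)) + ((Z + 11442) - 9674))*(-37747 + 8042) = ((18 - 1*(-91)) + ((733 + 11442) - 9674))*(-37747 + 8042) = ((18 + 91) + (12175 - 9674))*(-29705) = (109 + 2501)*(-29705) = 2610*(-29705) = -77530050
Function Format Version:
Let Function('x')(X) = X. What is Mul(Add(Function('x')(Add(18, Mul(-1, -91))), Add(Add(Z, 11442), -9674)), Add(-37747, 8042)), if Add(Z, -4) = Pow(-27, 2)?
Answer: -77530050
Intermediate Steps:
Z = 733 (Z = Add(4, Pow(-27, 2)) = Add(4, 729) = 733)
Mul(Add(Function('x')(Add(18, Mul(-1, -91))), Add(Add(Z, 11442), -9674)), Add(-37747, 8042)) = Mul(Add(Add(18, Mul(-1, -91)), Add(Add(733, 11442), -9674)), Add(-37747, 8042)) = Mul(Add(Add(18, 91), Add(12175, -9674)), -29705) = Mul(Add(109, 2501), -29705) = Mul(2610, -29705) = -77530050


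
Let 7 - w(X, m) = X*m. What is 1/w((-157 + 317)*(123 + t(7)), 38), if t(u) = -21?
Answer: -1/620153 ≈ -1.6125e-6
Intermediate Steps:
w(X, m) = 7 - X*m
1/w((-157 + 317)*(123 + t(7)), 38) = 1/(7 - 1*(-157 + 317)*(123 - 21)*38) = 1/(7 - 1*160*102*38) = 1/(7 - 1*16320*38) = 1/(7 - 620160) = 1/(-620153) = -1/620153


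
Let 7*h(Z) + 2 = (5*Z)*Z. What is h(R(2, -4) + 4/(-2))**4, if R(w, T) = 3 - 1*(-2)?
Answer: 3418801/2401 ≈ 1423.9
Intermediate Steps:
R(w, T) = 5 (R(w, T) = 3 + 2 = 5)
h(Z) = -2/7 + 5*Z**2/7 (h(Z) = -2/7 + ((5*Z)*Z)/7 = -2/7 + (5*Z**2)/7 = -2/7 + 5*Z**2/7)
h(R(2, -4) + 4/(-2))**4 = (-2/7 + 5*(5 + 4/(-2))**2/7)**4 = (-2/7 + 5*(5 - 1/2*4)**2/7)**4 = (-2/7 + 5*(5 - 2)**2/7)**4 = (-2/7 + (5/7)*3**2)**4 = (-2/7 + (5/7)*9)**4 = (-2/7 + 45/7)**4 = (43/7)**4 = 3418801/2401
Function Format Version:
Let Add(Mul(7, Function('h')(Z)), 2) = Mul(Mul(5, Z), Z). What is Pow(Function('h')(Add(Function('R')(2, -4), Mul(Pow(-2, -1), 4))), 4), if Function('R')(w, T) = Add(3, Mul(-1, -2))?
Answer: Rational(3418801, 2401) ≈ 1423.9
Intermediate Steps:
Function('R')(w, T) = 5 (Function('R')(w, T) = Add(3, 2) = 5)
Function('h')(Z) = Add(Rational(-2, 7), Mul(Rational(5, 7), Pow(Z, 2))) (Function('h')(Z) = Add(Rational(-2, 7), Mul(Rational(1, 7), Mul(Mul(5, Z), Z))) = Add(Rational(-2, 7), Mul(Rational(1, 7), Mul(5, Pow(Z, 2)))) = Add(Rational(-2, 7), Mul(Rational(5, 7), Pow(Z, 2))))
Pow(Function('h')(Add(Function('R')(2, -4), Mul(Pow(-2, -1), 4))), 4) = Pow(Add(Rational(-2, 7), Mul(Rational(5, 7), Pow(Add(5, Mul(Pow(-2, -1), 4)), 2))), 4) = Pow(Add(Rational(-2, 7), Mul(Rational(5, 7), Pow(Add(5, Mul(Rational(-1, 2), 4)), 2))), 4) = Pow(Add(Rational(-2, 7), Mul(Rational(5, 7), Pow(Add(5, -2), 2))), 4) = Pow(Add(Rational(-2, 7), Mul(Rational(5, 7), Pow(3, 2))), 4) = Pow(Add(Rational(-2, 7), Mul(Rational(5, 7), 9)), 4) = Pow(Add(Rational(-2, 7), Rational(45, 7)), 4) = Pow(Rational(43, 7), 4) = Rational(3418801, 2401)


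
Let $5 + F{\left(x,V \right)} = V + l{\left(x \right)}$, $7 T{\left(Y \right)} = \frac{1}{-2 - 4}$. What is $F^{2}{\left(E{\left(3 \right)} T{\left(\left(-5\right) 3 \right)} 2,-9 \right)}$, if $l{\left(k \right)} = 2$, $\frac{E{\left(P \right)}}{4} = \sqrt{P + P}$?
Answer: $144$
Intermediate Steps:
$E{\left(P \right)} = 4 \sqrt{2} \sqrt{P}$ ($E{\left(P \right)} = 4 \sqrt{P + P} = 4 \sqrt{2 P} = 4 \sqrt{2} \sqrt{P}$)
$T{\left(Y \right)} = - \frac{1}{42}$ ($T{\left(Y \right)} = \frac{1}{7 \left(-2 - 4\right)} = \frac{1}{7 \left(-6\right)} = \frac{1}{7} \left(- \frac{1}{6}\right) = - \frac{1}{42}$)
$F{\left(x,V \right)} = -3 + V$ ($F{\left(x,V \right)} = -5 + \left(V + 2\right) = -5 + \left(2 + V\right) = -3 + V$)
$F^{2}{\left(E{\left(3 \right)} T{\left(\left(-5\right) 3 \right)} 2,-9 \right)} = \left(-3 - 9\right)^{2} = \left(-12\right)^{2} = 144$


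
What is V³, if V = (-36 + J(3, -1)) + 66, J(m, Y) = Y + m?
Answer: 32768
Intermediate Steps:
V = 32 (V = (-36 + (-1 + 3)) + 66 = (-36 + 2) + 66 = -34 + 66 = 32)
V³ = 32³ = 32768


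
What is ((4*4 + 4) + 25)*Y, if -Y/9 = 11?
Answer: -4455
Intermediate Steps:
Y = -99 (Y = -9*11 = -99)
((4*4 + 4) + 25)*Y = ((4*4 + 4) + 25)*(-99) = ((16 + 4) + 25)*(-99) = (20 + 25)*(-99) = 45*(-99) = -4455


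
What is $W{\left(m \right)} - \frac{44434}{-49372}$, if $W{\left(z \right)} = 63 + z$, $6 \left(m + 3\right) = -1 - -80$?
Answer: $\frac{2742614}{37029} \approx 74.067$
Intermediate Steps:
$m = \frac{61}{6}$ ($m = -3 + \frac{-1 - -80}{6} = -3 + \frac{-1 + 80}{6} = -3 + \frac{1}{6} \cdot 79 = -3 + \frac{79}{6} = \frac{61}{6} \approx 10.167$)
$W{\left(m \right)} - \frac{44434}{-49372} = \left(63 + \frac{61}{6}\right) - \frac{44434}{-49372} = \frac{439}{6} - 44434 \left(- \frac{1}{49372}\right) = \frac{439}{6} - - \frac{22217}{24686} = \frac{439}{6} + \frac{22217}{24686} = \frac{2742614}{37029}$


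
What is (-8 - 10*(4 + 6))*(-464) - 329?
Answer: 49783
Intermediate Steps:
(-8 - 10*(4 + 6))*(-464) - 329 = (-8 - 10*10)*(-464) - 329 = (-8 - 100)*(-464) - 329 = -108*(-464) - 329 = 50112 - 329 = 49783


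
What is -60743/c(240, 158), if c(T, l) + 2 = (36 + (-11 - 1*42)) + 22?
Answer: -60743/3 ≈ -20248.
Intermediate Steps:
c(T, l) = 3 (c(T, l) = -2 + ((36 + (-11 - 1*42)) + 22) = -2 + ((36 + (-11 - 42)) + 22) = -2 + ((36 - 53) + 22) = -2 + (-17 + 22) = -2 + 5 = 3)
-60743/c(240, 158) = -60743/3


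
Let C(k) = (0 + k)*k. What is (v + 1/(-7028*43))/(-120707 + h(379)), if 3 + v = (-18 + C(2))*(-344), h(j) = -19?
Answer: -1454507851/36483880104 ≈ -0.039867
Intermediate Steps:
C(k) = k² (C(k) = k*k = k²)
v = 4813 (v = -3 + (-18 + 2²)*(-344) = -3 + (-18 + 4)*(-344) = -3 - 14*(-344) = -3 + 4816 = 4813)
(v + 1/(-7028*43))/(-120707 + h(379)) = (4813 + 1/(-7028*43))/(-120707 - 19) = (4813 + 1/(-302204))/(-120726) = (4813 - 1/302204)*(-1/120726) = (1454507851/302204)*(-1/120726) = -1454507851/36483880104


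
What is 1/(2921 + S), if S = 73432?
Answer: 1/76353 ≈ 1.3097e-5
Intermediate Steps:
1/(2921 + S) = 1/(2921 + 73432) = 1/76353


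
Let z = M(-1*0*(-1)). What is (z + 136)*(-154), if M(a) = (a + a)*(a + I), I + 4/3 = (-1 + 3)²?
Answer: -20944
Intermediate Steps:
I = 8/3 (I = -4/3 + (-1 + 3)² = -4/3 + 2² = -4/3 + 4 = 8/3 ≈ 2.6667)
M(a) = 2*a*(8/3 + a) (M(a) = (a + a)*(a + 8/3) = (2*a)*(8/3 + a) = 2*a*(8/3 + a))
z = 0 (z = 2*(-1*0*(-1))*(8 + 3*(-1*0*(-1)))/3 = 2*(0*(-1))*(8 + 3*(0*(-1)))/3 = (⅔)*0*(8 + 3*0) = (⅔)*0*(8 + 0) = (⅔)*0*8 = 0)
(z + 136)*(-154) = (0 + 136)*(-154) = 136*(-154) = -20944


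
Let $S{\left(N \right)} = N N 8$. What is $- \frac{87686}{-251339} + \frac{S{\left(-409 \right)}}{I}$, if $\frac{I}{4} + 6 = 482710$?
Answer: $\frac{63207430731}{60661170328} \approx 1.042$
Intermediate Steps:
$S{\left(N \right)} = 8 N^{2}$ ($S{\left(N \right)} = N^{2} \cdot 8 = 8 N^{2}$)
$I = 1930816$ ($I = -24 + 4 \cdot 482710 = -24 + 1930840 = 1930816$)
$- \frac{87686}{-251339} + \frac{S{\left(-409 \right)}}{I} = - \frac{87686}{-251339} + \frac{8 \left(-409\right)^{2}}{1930816} = \left(-87686\right) \left(- \frac{1}{251339}\right) + 8 \cdot 167281 \cdot \frac{1}{1930816} = \frac{87686}{251339} + 1338248 \cdot \frac{1}{1930816} = \frac{87686}{251339} + \frac{167281}{241352} = \frac{63207430731}{60661170328}$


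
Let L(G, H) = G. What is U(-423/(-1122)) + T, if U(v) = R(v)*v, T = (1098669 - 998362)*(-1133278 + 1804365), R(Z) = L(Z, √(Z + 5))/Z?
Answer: 25175706667307/374 ≈ 6.7315e+10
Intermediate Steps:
R(Z) = 1 (R(Z) = Z/Z = 1)
T = 67314723709 (T = 100307*671087 = 67314723709)
U(v) = v (U(v) = 1*v = v)
U(-423/(-1122)) + T = -423/(-1122) + 67314723709 = -423*(-1/1122) + 67314723709 = 141/374 + 67314723709 = 25175706667307/374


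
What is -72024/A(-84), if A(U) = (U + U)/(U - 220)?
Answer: -912304/7 ≈ -1.3033e+5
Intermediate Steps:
A(U) = 2*U/(-220 + U) (A(U) = (2*U)/(-220 + U) = 2*U/(-220 + U))
-72024/A(-84) = -72024/(2*(-84)/(-220 - 84)) = -72024/(2*(-84)/(-304)) = -72024/(2*(-84)*(-1/304)) = -72024/21/38 = -72024*38/21 = -912304/7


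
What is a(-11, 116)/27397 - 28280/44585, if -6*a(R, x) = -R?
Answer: -929842679/1465794294 ≈ -0.63436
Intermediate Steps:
a(R, x) = R/6 (a(R, x) = -(-1)*R/6 = R/6)
a(-11, 116)/27397 - 28280/44585 = ((⅙)*(-11))/27397 - 28280/44585 = -11/6*1/27397 - 28280*1/44585 = -11/164382 - 5656/8917 = -929842679/1465794294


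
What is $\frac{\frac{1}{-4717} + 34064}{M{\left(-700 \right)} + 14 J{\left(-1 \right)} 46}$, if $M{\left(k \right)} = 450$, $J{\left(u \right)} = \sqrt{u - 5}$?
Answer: $\frac{12050991525}{2115508462} - \frac{25869461807 i \sqrt{6}}{3173262693} \approx 5.6965 - 19.969 i$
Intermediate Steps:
$J{\left(u \right)} = \sqrt{-5 + u}$
$\frac{\frac{1}{-4717} + 34064}{M{\left(-700 \right)} + 14 J{\left(-1 \right)} 46} = \frac{\frac{1}{-4717} + 34064}{450 + 14 \sqrt{-5 - 1} \cdot 46} = \frac{- \frac{1}{4717} + 34064}{450 + 14 \sqrt{-6} \cdot 46} = \frac{160679887}{4717 \left(450 + 14 i \sqrt{6} \cdot 46\right)} = \frac{160679887}{4717 \left(450 + 644 i \sqrt{6}\right)}$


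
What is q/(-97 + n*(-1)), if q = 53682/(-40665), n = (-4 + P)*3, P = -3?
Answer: 8947/515090 ≈ 0.017370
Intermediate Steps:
n = -21 (n = (-4 - 3)*3 = -7*3 = -21)
q = -17894/13555 (q = 53682*(-1/40665) = -17894/13555 ≈ -1.3201)
q/(-97 + n*(-1)) = -17894/(13555*(-97 - 21*(-1))) = -17894/(13555*(-97 + 21)) = -17894/13555/(-76) = -17894/13555*(-1/76) = 8947/515090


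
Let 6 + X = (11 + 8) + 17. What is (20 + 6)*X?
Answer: 780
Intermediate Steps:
X = 30 (X = -6 + ((11 + 8) + 17) = -6 + (19 + 17) = -6 + 36 = 30)
(20 + 6)*X = (20 + 6)*30 = 26*30 = 780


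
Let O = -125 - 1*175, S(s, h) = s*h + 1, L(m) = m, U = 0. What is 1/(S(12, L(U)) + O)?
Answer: -1/299 ≈ -0.0033445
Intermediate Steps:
S(s, h) = 1 + h*s (S(s, h) = h*s + 1 = 1 + h*s)
O = -300 (O = -125 - 175 = -300)
1/(S(12, L(U)) + O) = 1/((1 + 0*12) - 300) = 1/((1 + 0) - 300) = 1/(1 - 300) = 1/(-299) = -1/299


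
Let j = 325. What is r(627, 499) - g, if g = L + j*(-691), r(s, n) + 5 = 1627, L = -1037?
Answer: 227234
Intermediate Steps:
r(s, n) = 1622 (r(s, n) = -5 + 1627 = 1622)
g = -225612 (g = -1037 + 325*(-691) = -1037 - 224575 = -225612)
r(627, 499) - g = 1622 - 1*(-225612) = 1622 + 225612 = 227234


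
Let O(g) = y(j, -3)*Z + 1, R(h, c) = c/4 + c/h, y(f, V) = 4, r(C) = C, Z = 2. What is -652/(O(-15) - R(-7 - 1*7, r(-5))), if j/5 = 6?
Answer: -18256/277 ≈ -65.906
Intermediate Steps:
j = 30 (j = 5*6 = 30)
R(h, c) = c/4 + c/h (R(h, c) = c*(¼) + c/h = c/4 + c/h)
O(g) = 9 (O(g) = 4*2 + 1 = 8 + 1 = 9)
-652/(O(-15) - R(-7 - 1*7, r(-5))) = -652/(9 - ((¼)*(-5) - 5/(-7 - 1*7))) = -652/(9 - (-5/4 - 5/(-7 - 7))) = -652/(9 - (-5/4 - 5/(-14))) = -652/(9 - (-5/4 - 5*(-1/14))) = -652/(9 - (-5/4 + 5/14)) = -652/(9 - 1*(-25/28)) = -652/(9 + 25/28) = -652/277/28 = -652*28/277 = -18256/277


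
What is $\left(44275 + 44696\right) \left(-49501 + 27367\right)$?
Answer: $-1969284114$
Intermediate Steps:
$\left(44275 + 44696\right) \left(-49501 + 27367\right) = 88971 \left(-22134\right) = -1969284114$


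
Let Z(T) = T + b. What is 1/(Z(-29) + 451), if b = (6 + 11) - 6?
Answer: 1/433 ≈ 0.0023095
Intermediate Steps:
b = 11 (b = 17 - 6 = 11)
Z(T) = 11 + T (Z(T) = T + 11 = 11 + T)
1/(Z(-29) + 451) = 1/((11 - 29) + 451) = 1/(-18 + 451) = 1/433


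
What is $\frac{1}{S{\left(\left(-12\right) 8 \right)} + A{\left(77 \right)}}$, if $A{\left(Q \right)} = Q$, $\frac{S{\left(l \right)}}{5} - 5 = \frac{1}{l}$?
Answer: $\frac{96}{9787} \approx 0.0098089$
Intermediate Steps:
$S{\left(l \right)} = 25 + \frac{5}{l}$
$\frac{1}{S{\left(\left(-12\right) 8 \right)} + A{\left(77 \right)}} = \frac{1}{\left(25 + \frac{5}{\left(-12\right) 8}\right) + 77} = \frac{1}{\left(25 + \frac{5}{-96}\right) + 77} = \frac{1}{\left(25 + 5 \left(- \frac{1}{96}\right)\right) + 77} = \frac{1}{\left(25 - \frac{5}{96}\right) + 77} = \frac{1}{\frac{2395}{96} + 77} = \frac{1}{\frac{9787}{96}} = \frac{96}{9787}$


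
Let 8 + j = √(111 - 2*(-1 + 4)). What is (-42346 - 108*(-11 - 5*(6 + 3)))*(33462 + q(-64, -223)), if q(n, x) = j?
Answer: -1214313292 - 36298*√105 ≈ -1.2147e+9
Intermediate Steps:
j = -8 + √105 (j = -8 + √(111 - 2*(-1 + 4)) = -8 + √(111 - 2*3) = -8 + √(111 - 6) = -8 + √105 ≈ 2.2470)
q(n, x) = -8 + √105
(-42346 - 108*(-11 - 5*(6 + 3)))*(33462 + q(-64, -223)) = (-42346 - 108*(-11 - 5*(6 + 3)))*(33462 + (-8 + √105)) = (-42346 - 108*(-11 - 5*9))*(33454 + √105) = (-42346 - 108*(-11 - 45))*(33454 + √105) = (-42346 - 108*(-56))*(33454 + √105) = (-42346 + 6048)*(33454 + √105) = -36298*(33454 + √105) = -1214313292 - 36298*√105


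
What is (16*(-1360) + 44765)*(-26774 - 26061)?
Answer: -1215469175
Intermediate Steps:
(16*(-1360) + 44765)*(-26774 - 26061) = (-21760 + 44765)*(-52835) = 23005*(-52835) = -1215469175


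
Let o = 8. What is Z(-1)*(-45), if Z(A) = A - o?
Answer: 405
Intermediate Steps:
Z(A) = -8 + A (Z(A) = A - 1*8 = A - 8 = -8 + A)
Z(-1)*(-45) = (-8 - 1)*(-45) = -9*(-45) = 405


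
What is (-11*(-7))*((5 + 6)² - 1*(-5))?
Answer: 9702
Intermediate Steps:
(-11*(-7))*((5 + 6)² - 1*(-5)) = 77*(11² + 5) = 77*(121 + 5) = 77*126 = 9702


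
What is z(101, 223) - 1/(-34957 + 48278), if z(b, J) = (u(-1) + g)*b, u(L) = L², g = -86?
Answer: -114360786/13321 ≈ -8585.0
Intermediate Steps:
z(b, J) = -85*b (z(b, J) = ((-1)² - 86)*b = (1 - 86)*b = -85*b)
z(101, 223) - 1/(-34957 + 48278) = -85*101 - 1/(-34957 + 48278) = -8585 - 1/13321 = -114360786/13321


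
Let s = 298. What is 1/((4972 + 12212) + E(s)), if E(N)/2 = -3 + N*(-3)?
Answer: 1/15390 ≈ 6.4977e-5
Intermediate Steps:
E(N) = -6 - 6*N (E(N) = 2*(-3 + N*(-3)) = 2*(-3 - 3*N) = -6 - 6*N)
1/((4972 + 12212) + E(s)) = 1/((4972 + 12212) + (-6 - 6*298)) = 1/(17184 + (-6 - 1788)) = 1/(17184 - 1794) = 1/15390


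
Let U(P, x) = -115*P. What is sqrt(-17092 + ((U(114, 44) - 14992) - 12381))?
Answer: 35*I*sqrt(47) ≈ 239.95*I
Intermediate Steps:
sqrt(-17092 + ((U(114, 44) - 14992) - 12381)) = sqrt(-17092 + ((-115*114 - 14992) - 12381)) = sqrt(-17092 + ((-13110 - 14992) - 12381)) = sqrt(-17092 + (-28102 - 12381)) = sqrt(-17092 - 40483) = sqrt(-57575) = 35*I*sqrt(47)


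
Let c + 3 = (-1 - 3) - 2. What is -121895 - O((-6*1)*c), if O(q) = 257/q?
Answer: -6582587/54 ≈ -1.2190e+5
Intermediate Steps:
c = -9 (c = -3 + ((-1 - 3) - 2) = -3 + (-4 - 2) = -3 - 6 = -9)
-121895 - O((-6*1)*c) = -121895 - 257/(-6*1*(-9)) = -121895 - 257/((-6*(-9))) = -121895 - 257/54 = -6582587/54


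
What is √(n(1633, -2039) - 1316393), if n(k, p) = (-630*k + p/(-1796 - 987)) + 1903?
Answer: I*√149990962623/253 ≈ 1530.8*I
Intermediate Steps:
n(k, p) = 1903 - 630*k - p/2783 (n(k, p) = (-630*k + p/(-2783)) + 1903 = (-630*k - p/2783) + 1903 = 1903 - 630*k - p/2783)
√(n(1633, -2039) - 1316393) = √((1903 - 630*1633 - 1/2783*(-2039)) - 1316393) = √((1903 - 1028790 + 2039/2783) - 1316393) = √(-2857824482/2783 - 1316393) = √(-6521346201/2783) = I*√149990962623/253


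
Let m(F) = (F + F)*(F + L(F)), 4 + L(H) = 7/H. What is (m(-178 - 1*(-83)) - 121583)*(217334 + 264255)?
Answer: -49487604051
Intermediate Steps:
L(H) = -4 + 7/H
m(F) = 2*F*(-4 + F + 7/F) (m(F) = (F + F)*(F + (-4 + 7/F)) = (2*F)*(-4 + F + 7/F) = 2*F*(-4 + F + 7/F))
(m(-178 - 1*(-83)) - 121583)*(217334 + 264255) = ((14 + 2*(-178 - 1*(-83))*(-4 + (-178 - 1*(-83)))) - 121583)*(217334 + 264255) = ((14 + 2*(-178 + 83)*(-4 + (-178 + 83))) - 121583)*481589 = ((14 + 2*(-95)*(-4 - 95)) - 121583)*481589 = ((14 + 2*(-95)*(-99)) - 121583)*481589 = ((14 + 18810) - 121583)*481589 = (18824 - 121583)*481589 = -102759*481589 = -49487604051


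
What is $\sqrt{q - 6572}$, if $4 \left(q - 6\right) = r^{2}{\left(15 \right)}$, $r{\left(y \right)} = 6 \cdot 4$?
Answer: $13 i \sqrt{38} \approx 80.137 i$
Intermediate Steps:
$r{\left(y \right)} = 24$
$q = 150$ ($q = 6 + \frac{24^{2}}{4} = 6 + \frac{1}{4} \cdot 576 = 6 + 144 = 150$)
$\sqrt{q - 6572} = \sqrt{150 - 6572} = \sqrt{-6422} = 13 i \sqrt{38}$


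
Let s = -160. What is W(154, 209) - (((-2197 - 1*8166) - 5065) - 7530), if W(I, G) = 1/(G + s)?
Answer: 1124943/49 ≈ 22958.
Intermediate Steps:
W(I, G) = 1/(-160 + G) (W(I, G) = 1/(G - 160) = 1/(-160 + G))
W(154, 209) - (((-2197 - 1*8166) - 5065) - 7530) = 1/(-160 + 209) - (((-2197 - 1*8166) - 5065) - 7530) = 1/49 - (((-2197 - 8166) - 5065) - 7530) = 1/49 - ((-10363 - 5065) - 7530) = 1/49 - (-15428 - 7530) = 1/49 - 1*(-22958) = 1/49 + 22958 = 1124943/49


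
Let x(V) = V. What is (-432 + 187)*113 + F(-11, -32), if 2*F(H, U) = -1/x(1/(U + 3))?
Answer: -55341/2 ≈ -27671.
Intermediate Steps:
F(H, U) = -3/2 - U/2 (F(H, U) = (-1/(1/(U + 3)))/2 = (-1/(1/(3 + U)))/2 = (-(3 + U))/2 = (-3 - U)/2 = -3/2 - U/2)
(-432 + 187)*113 + F(-11, -32) = (-432 + 187)*113 + (-3/2 - ½*(-32)) = -245*113 + (-3/2 + 16) = -27685 + 29/2 = -55341/2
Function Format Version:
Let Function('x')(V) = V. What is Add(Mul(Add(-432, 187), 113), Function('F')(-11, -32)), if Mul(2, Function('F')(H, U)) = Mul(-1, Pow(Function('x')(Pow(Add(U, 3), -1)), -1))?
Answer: Rational(-55341, 2) ≈ -27671.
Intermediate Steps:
Function('F')(H, U) = Add(Rational(-3, 2), Mul(Rational(-1, 2), U)) (Function('F')(H, U) = Mul(Rational(1, 2), Mul(-1, Pow(Pow(Add(U, 3), -1), -1))) = Mul(Rational(1, 2), Mul(-1, Pow(Pow(Add(3, U), -1), -1))) = Mul(Rational(1, 2), Mul(-1, Add(3, U))) = Mul(Rational(1, 2), Add(-3, Mul(-1, U))) = Add(Rational(-3, 2), Mul(Rational(-1, 2), U)))
Add(Mul(Add(-432, 187), 113), Function('F')(-11, -32)) = Add(Mul(Add(-432, 187), 113), Add(Rational(-3, 2), Mul(Rational(-1, 2), -32))) = Add(Mul(-245, 113), Add(Rational(-3, 2), 16)) = Add(-27685, Rational(29, 2)) = Rational(-55341, 2)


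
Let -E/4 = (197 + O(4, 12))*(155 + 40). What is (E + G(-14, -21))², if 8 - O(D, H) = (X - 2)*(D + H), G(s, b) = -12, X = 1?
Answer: 29719001664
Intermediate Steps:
O(D, H) = 8 + D + H (O(D, H) = 8 - (1 - 2)*(D + H) = 8 - (-1)*(D + H) = 8 - (-D - H) = 8 + (D + H) = 8 + D + H)
E = -172380 (E = -4*(197 + (8 + 4 + 12))*(155 + 40) = -4*(197 + 24)*195 = -884*195 = -4*43095 = -172380)
(E + G(-14, -21))² = (-172380 - 12)² = (-172392)² = 29719001664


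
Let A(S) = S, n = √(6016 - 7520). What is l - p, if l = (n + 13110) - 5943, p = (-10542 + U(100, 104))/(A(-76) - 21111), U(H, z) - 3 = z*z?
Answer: 151847506/21187 + 4*I*√94 ≈ 7167.0 + 38.781*I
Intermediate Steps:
n = 4*I*√94 (n = √(-1504) = 4*I*√94 ≈ 38.781*I)
U(H, z) = 3 + z² (U(H, z) = 3 + z*z = 3 + z²)
p = -277/21187 (p = (-10542 + (3 + 104²))/(-76 - 21111) = (-10542 + (3 + 10816))/(-21187) = (-10542 + 10819)*(-1/21187) = 277*(-1/21187) = -277/21187 ≈ -0.013074)
l = 7167 + 4*I*√94 (l = (4*I*√94 + 13110) - 5943 = (13110 + 4*I*√94) - 5943 = 7167 + 4*I*√94 ≈ 7167.0 + 38.781*I)
l - p = (7167 + 4*I*√94) - 1*(-277/21187) = (7167 + 4*I*√94) + 277/21187 = 151847506/21187 + 4*I*√94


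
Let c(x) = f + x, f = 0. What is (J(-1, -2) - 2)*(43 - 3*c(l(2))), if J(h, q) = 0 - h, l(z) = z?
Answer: -37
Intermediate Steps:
J(h, q) = -h
c(x) = x (c(x) = 0 + x = x)
(J(-1, -2) - 2)*(43 - 3*c(l(2))) = (-1*(-1) - 2)*(43 - 3*2) = (1 - 2)*(43 - 6) = -1*37 = -37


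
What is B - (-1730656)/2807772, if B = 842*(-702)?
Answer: -414906843548/701943 ≈ -5.9108e+5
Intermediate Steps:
B = -591084
B - (-1730656)/2807772 = -591084 - (-1730656)/2807772 = -591084 - 1*(-432664/701943) = -591084 + 432664/701943 = -414906843548/701943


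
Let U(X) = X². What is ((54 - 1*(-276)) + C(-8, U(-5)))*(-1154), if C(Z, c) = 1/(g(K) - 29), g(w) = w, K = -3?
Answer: -6092543/16 ≈ -3.8078e+5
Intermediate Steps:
C(Z, c) = -1/32 (C(Z, c) = 1/(-3 - 29) = 1/(-32) = -1/32)
((54 - 1*(-276)) + C(-8, U(-5)))*(-1154) = ((54 - 1*(-276)) - 1/32)*(-1154) = ((54 + 276) - 1/32)*(-1154) = (330 - 1/32)*(-1154) = (10559/32)*(-1154) = -6092543/16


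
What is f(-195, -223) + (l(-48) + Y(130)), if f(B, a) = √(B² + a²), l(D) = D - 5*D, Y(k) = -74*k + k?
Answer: -9298 + √87754 ≈ -9001.8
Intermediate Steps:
Y(k) = -73*k
l(D) = -4*D
f(-195, -223) + (l(-48) + Y(130)) = √((-195)² + (-223)²) + (-4*(-48) - 73*130) = √(38025 + 49729) + (192 - 9490) = √87754 - 9298 = -9298 + √87754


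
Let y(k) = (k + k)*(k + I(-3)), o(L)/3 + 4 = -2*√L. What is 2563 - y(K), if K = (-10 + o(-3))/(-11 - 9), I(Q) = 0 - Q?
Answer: 63863/25 - 78*I*√3/25 ≈ 2554.5 - 5.404*I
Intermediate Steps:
o(L) = -12 - 6*√L (o(L) = -12 + 3*(-2*√L) = -12 - 6*√L)
I(Q) = -Q
K = 11/10 + 3*I*√3/10 (K = (-10 + (-12 - 6*I*√3))/(-11 - 9) = (-10 + (-12 - 6*I*√3))/(-20) = (-10 + (-12 - 6*I*√3))*(-1/20) = (-22 - 6*I*√3)*(-1/20) = 11/10 + 3*I*√3/10 ≈ 1.1 + 0.51962*I)
y(k) = 2*k*(3 + k) (y(k) = (k + k)*(k - 1*(-3)) = (2*k)*(k + 3) = (2*k)*(3 + k) = 2*k*(3 + k))
2563 - y(K) = 2563 - 2*(11/10 + 3*I*√3/10)*(3 + (11/10 + 3*I*√3/10)) = 2563 - 2*(11/10 + 3*I*√3/10)*(41/10 + 3*I*√3/10)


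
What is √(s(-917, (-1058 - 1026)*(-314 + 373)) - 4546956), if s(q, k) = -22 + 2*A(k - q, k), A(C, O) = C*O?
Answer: √30006307590 ≈ 1.7322e+5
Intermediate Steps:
s(q, k) = -22 + 2*k*(k - q) (s(q, k) = -22 + 2*((k - q)*k) = -22 + 2*(k*(k - q)) = -22 + 2*k*(k - q))
√(s(-917, (-1058 - 1026)*(-314 + 373)) - 4546956) = √((-22 + 2*((-1058 - 1026)*(-314 + 373))*((-1058 - 1026)*(-314 + 373) - 1*(-917))) - 4546956) = √((-22 + 2*(-2084*59)*(-2084*59 + 917)) - 4546956) = √((-22 + 2*(-122956)*(-122956 + 917)) - 4546956) = √((-22 + 2*(-122956)*(-122039)) - 4546956) = √((-22 + 30010854568) - 4546956) = √(30010854546 - 4546956) = √30006307590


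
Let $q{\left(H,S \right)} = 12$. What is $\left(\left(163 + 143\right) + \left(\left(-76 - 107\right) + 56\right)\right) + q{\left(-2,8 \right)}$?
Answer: $191$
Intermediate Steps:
$\left(\left(163 + 143\right) + \left(\left(-76 - 107\right) + 56\right)\right) + q{\left(-2,8 \right)} = \left(\left(163 + 143\right) + \left(\left(-76 - 107\right) + 56\right)\right) + 12 = \left(306 + \left(-183 + 56\right)\right) + 12 = \left(306 - 127\right) + 12 = 179 + 12 = 191$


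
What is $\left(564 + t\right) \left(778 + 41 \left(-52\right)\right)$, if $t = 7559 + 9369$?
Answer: $-23684168$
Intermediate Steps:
$t = 16928$
$\left(564 + t\right) \left(778 + 41 \left(-52\right)\right) = \left(564 + 16928\right) \left(778 + 41 \left(-52\right)\right) = 17492 \left(778 - 2132\right) = 17492 \left(-1354\right) = -23684168$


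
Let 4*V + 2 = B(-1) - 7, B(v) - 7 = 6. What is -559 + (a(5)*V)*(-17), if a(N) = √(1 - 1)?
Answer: -559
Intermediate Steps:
B(v) = 13 (B(v) = 7 + 6 = 13)
a(N) = 0 (a(N) = √0 = 0)
V = 1 (V = -½ + (13 - 7)/4 = -½ + (¼)*6 = -½ + 3/2 = 1)
-559 + (a(5)*V)*(-17) = -559 + (0*1)*(-17) = -559 + 0*(-17) = -559 + 0 = -559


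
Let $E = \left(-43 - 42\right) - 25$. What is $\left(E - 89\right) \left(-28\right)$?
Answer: $5572$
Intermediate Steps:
$E = -110$ ($E = -85 - 25 = -110$)
$\left(E - 89\right) \left(-28\right) = \left(-110 - 89\right) \left(-28\right) = \left(-199\right) \left(-28\right) = 5572$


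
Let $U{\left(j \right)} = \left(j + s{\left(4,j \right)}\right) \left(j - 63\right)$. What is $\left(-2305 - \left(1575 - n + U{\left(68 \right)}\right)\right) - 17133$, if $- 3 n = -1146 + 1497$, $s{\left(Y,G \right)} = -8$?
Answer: $-21430$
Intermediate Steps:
$U{\left(j \right)} = \left(-63 + j\right) \left(-8 + j\right)$ ($U{\left(j \right)} = \left(j - 8\right) \left(j - 63\right) = \left(-8 + j\right) \left(-63 + j\right) = \left(-63 + j\right) \left(-8 + j\right)$)
$n = -117$ ($n = - \frac{-1146 + 1497}{3} = \left(- \frac{1}{3}\right) 351 = -117$)
$\left(-2305 - \left(1575 - n + U{\left(68 \right)}\right)\right) - 17133 = \left(-2305 + \left(\left(\left(4811 - 2680\right) - 117\right) - \left(8834 - 4828\right)\right)\right) - 17133 = \left(-2305 + \left(\left(2131 - 117\right) - 4006\right)\right) - 17133 = \left(-2305 + \left(2014 - 4006\right)\right) - 17133 = \left(-2305 - 1992\right) - 17133 = -4297 - 17133 = -21430$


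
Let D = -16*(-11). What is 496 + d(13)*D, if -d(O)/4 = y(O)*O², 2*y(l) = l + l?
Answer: -1546192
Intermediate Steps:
D = 176
y(l) = l (y(l) = (l + l)/2 = (2*l)/2 = l)
d(O) = -4*O³ (d(O) = -4*O*O² = -4*O³)
496 + d(13)*D = 496 - 4*13³*176 = 496 - 4*2197*176 = 496 - 8788*176 = 496 - 1546688 = -1546192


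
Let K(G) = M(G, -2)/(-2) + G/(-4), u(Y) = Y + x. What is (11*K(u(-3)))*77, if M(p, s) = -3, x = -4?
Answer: 11011/4 ≈ 2752.8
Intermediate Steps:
u(Y) = -4 + Y (u(Y) = Y - 4 = -4 + Y)
K(G) = 3/2 - G/4 (K(G) = -3/(-2) + G/(-4) = -3*(-½) + G*(-¼) = 3/2 - G/4)
(11*K(u(-3)))*77 = (11*(3/2 - (-4 - 3)/4))*77 = (11*(3/2 - ¼*(-7)))*77 = (11*(3/2 + 7/4))*77 = (11*(13/4))*77 = (143/4)*77 = 11011/4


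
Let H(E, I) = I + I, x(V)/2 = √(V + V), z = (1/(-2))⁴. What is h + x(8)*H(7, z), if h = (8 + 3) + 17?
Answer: 29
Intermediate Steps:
z = 1/16 (z = (-½)⁴ = 1/16 ≈ 0.062500)
x(V) = 2*√2*√V (x(V) = 2*√(V + V) = 2*√(2*V) = 2*(√2*√V) = 2*√2*√V)
h = 28 (h = 11 + 17 = 28)
H(E, I) = 2*I
h + x(8)*H(7, z) = 28 + (2*√2*√8)*(2*(1/16)) = 28 + (2*√2*(2*√2))*(⅛) = 28 + 8*(⅛) = 28 + 1 = 29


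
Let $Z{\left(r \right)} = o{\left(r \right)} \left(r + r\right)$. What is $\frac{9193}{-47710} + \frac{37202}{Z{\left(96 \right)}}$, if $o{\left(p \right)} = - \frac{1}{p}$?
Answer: $- \frac{887462903}{47710} \approx -18601.0$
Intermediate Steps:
$Z{\left(r \right)} = -2$ ($Z{\left(r \right)} = - \frac{1}{r} \left(r + r\right) = - \frac{1}{r} 2 r = -2$)
$\frac{9193}{-47710} + \frac{37202}{Z{\left(96 \right)}} = \frac{9193}{-47710} + \frac{37202}{-2} = 9193 \left(- \frac{1}{47710}\right) + 37202 \left(- \frac{1}{2}\right) = - \frac{9193}{47710} - 18601 = - \frac{887462903}{47710}$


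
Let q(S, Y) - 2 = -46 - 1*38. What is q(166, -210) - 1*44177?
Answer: -44259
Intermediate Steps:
q(S, Y) = -82 (q(S, Y) = 2 + (-46 - 1*38) = 2 + (-46 - 38) = 2 - 84 = -82)
q(166, -210) - 1*44177 = -82 - 1*44177 = -82 - 44177 = -44259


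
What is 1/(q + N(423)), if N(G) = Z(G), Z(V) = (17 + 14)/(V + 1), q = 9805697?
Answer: 424/4157615559 ≈ 1.0198e-7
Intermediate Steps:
Z(V) = 31/(1 + V)
N(G) = 31/(1 + G)
1/(q + N(423)) = 1/(9805697 + 31/(1 + 423)) = 1/(9805697 + 31/424) = 1/(4157615559/424) = 424/4157615559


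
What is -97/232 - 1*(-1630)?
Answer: 378063/232 ≈ 1629.6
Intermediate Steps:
-97/232 - 1*(-1630) = -97*1/232 + 1630 = -97/232 + 1630 = 378063/232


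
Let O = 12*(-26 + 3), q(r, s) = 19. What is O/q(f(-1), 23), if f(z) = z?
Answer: -276/19 ≈ -14.526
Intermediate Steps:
O = -276 (O = 12*(-23) = -276)
O/q(f(-1), 23) = -276/19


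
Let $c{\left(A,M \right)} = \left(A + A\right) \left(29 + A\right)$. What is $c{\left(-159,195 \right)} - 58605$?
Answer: $-17265$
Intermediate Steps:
$c{\left(A,M \right)} = 2 A \left(29 + A\right)$
$c{\left(-159,195 \right)} - 58605 = 2 \left(-159\right) \left(29 - 159\right) - 58605 = 2 \left(-159\right) \left(-130\right) - 58605 = 41340 - 58605 = -17265$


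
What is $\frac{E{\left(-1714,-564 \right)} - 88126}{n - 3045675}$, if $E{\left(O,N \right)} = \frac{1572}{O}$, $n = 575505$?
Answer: $\frac{37762384}{1058467845} \approx 0.035676$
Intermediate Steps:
$\frac{E{\left(-1714,-564 \right)} - 88126}{n - 3045675} = \frac{\frac{1572}{-1714} - 88126}{575505 - 3045675} = \frac{1572 \left(- \frac{1}{1714}\right) - 88126}{-2470170} = \left(- \frac{786}{857} - 88126\right) \left(- \frac{1}{2470170}\right) = \left(- \frac{75524768}{857}\right) \left(- \frac{1}{2470170}\right) = \frac{37762384}{1058467845}$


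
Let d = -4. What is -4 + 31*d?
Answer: -128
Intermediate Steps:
-4 + 31*d = -4 + 31*(-4) = -4 - 124 = -128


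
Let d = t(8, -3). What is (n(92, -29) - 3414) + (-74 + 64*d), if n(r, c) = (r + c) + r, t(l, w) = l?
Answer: -2821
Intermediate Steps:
n(r, c) = c + 2*r (n(r, c) = (c + r) + r = c + 2*r)
d = 8
(n(92, -29) - 3414) + (-74 + 64*d) = ((-29 + 2*92) - 3414) + (-74 + 64*8) = ((-29 + 184) - 3414) + (-74 + 512) = (155 - 3414) + 438 = -3259 + 438 = -2821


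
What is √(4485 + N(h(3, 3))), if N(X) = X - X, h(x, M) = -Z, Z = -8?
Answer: √4485 ≈ 66.970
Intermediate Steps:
h(x, M) = 8 (h(x, M) = -1*(-8) = 8)
N(X) = 0
√(4485 + N(h(3, 3))) = √(4485 + 0) = √4485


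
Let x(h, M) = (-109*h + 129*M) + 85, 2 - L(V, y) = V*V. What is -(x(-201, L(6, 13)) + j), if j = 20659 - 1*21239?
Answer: -17028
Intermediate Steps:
L(V, y) = 2 - V**2 (L(V, y) = 2 - V*V = 2 - V**2)
x(h, M) = 85 - 109*h + 129*M
j = -580 (j = 20659 - 21239 = -580)
-(x(-201, L(6, 13)) + j) = -((85 - 109*(-201) + 129*(2 - 1*6**2)) - 580) = -((85 + 21909 + 129*(2 - 1*36)) - 580) = -((85 + 21909 + 129*(2 - 36)) - 580) = -((85 + 21909 + 129*(-34)) - 580) = -((85 + 21909 - 4386) - 580) = -(17608 - 580) = -1*17028 = -17028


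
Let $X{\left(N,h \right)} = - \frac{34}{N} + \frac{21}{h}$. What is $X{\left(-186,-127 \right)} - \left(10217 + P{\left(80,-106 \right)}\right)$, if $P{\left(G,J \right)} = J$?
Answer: $- \frac{119420815}{11811} \approx -10111.0$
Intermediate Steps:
$X{\left(-186,-127 \right)} - \left(10217 + P{\left(80,-106 \right)}\right) = \left(- \frac{34}{-186} + \frac{21}{-127}\right) - 10111 = \left(\left(-34\right) \left(- \frac{1}{186}\right) + 21 \left(- \frac{1}{127}\right)\right) + \left(-10217 + 106\right) = \left(\frac{17}{93} - \frac{21}{127}\right) - 10111 = \frac{206}{11811} - 10111 = - \frac{119420815}{11811}$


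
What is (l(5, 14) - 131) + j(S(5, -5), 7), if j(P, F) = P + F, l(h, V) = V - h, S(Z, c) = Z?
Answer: -110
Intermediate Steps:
j(P, F) = F + P
(l(5, 14) - 131) + j(S(5, -5), 7) = ((14 - 1*5) - 131) + (7 + 5) = ((14 - 5) - 131) + 12 = (9 - 131) + 12 = -122 + 12 = -110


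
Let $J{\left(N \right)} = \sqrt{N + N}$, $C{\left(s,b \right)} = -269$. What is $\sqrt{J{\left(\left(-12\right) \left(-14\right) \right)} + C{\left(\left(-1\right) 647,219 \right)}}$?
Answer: $\sqrt{-269 + 4 \sqrt{21}} \approx 15.833 i$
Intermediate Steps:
$J{\left(N \right)} = \sqrt{2} \sqrt{N}$ ($J{\left(N \right)} = \sqrt{2 N} = \sqrt{2} \sqrt{N}$)
$\sqrt{J{\left(\left(-12\right) \left(-14\right) \right)} + C{\left(\left(-1\right) 647,219 \right)}} = \sqrt{\sqrt{2} \sqrt{\left(-12\right) \left(-14\right)} - 269} = \sqrt{\sqrt{2} \sqrt{168} - 269} = \sqrt{\sqrt{2} \cdot 2 \sqrt{42} - 269} = \sqrt{4 \sqrt{21} - 269} = \sqrt{-269 + 4 \sqrt{21}}$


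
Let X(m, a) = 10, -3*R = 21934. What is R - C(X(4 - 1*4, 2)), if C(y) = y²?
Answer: -22234/3 ≈ -7411.3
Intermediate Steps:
R = -21934/3 (R = -⅓*21934 = -21934/3 ≈ -7311.3)
R - C(X(4 - 1*4, 2)) = -21934/3 - 1*10² = -21934/3 - 1*100 = -21934/3 - 100 = -22234/3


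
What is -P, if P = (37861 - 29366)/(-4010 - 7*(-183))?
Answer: 8495/2729 ≈ 3.1129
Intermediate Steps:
P = -8495/2729 (P = 8495/(-4010 + 1281) = 8495/(-2729) = 8495*(-1/2729) = -8495/2729 ≈ -3.1129)
-P = -1*(-8495/2729) = 8495/2729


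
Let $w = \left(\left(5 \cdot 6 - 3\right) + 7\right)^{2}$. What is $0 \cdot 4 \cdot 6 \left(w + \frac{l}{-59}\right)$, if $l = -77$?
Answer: $0$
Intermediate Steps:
$w = 1156$ ($w = \left(\left(30 - 3\right) + 7\right)^{2} = \left(27 + 7\right)^{2} = 34^{2} = 1156$)
$0 \cdot 4 \cdot 6 \left(w + \frac{l}{-59}\right) = 0 \cdot 4 \cdot 6 \left(1156 - \frac{77}{-59}\right) = 0 \cdot 6 \left(1156 - - \frac{77}{59}\right) = 0 \left(1156 + \frac{77}{59}\right) = 0 \cdot \frac{68281}{59} = 0$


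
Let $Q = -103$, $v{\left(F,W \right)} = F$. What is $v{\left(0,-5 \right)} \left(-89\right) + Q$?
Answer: $-103$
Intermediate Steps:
$v{\left(0,-5 \right)} \left(-89\right) + Q = 0 \left(-89\right) - 103 = 0 - 103 = -103$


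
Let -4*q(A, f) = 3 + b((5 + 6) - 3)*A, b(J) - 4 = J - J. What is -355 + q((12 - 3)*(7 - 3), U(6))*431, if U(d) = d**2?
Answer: -64777/4 ≈ -16194.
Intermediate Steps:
b(J) = 4 (b(J) = 4 + (J - J) = 4 + 0 = 4)
q(A, f) = -3/4 - A (q(A, f) = -(3 + 4*A)/4 = -3/4 - A)
-355 + q((12 - 3)*(7 - 3), U(6))*431 = -355 + (-3/4 - (12 - 3)*(7 - 3))*431 = -355 + (-3/4 - 9*4)*431 = -355 + (-3/4 - 1*36)*431 = -355 + (-3/4 - 36)*431 = -355 - 147/4*431 = -355 - 63357/4 = -64777/4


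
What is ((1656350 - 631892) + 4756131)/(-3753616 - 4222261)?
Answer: -5780589/7975877 ≈ -0.72476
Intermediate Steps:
((1656350 - 631892) + 4756131)/(-3753616 - 4222261) = (1024458 + 4756131)/(-7975877) = 5780589*(-1/7975877) = -5780589/7975877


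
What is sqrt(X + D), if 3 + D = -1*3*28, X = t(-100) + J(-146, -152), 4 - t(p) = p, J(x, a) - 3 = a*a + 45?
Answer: sqrt(23169) ≈ 152.21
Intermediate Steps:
J(x, a) = 48 + a**2 (J(x, a) = 3 + (a*a + 45) = 3 + (a**2 + 45) = 3 + (45 + a**2) = 48 + a**2)
t(p) = 4 - p
X = 23256 (X = (4 - 1*(-100)) + (48 + (-152)**2) = (4 + 100) + (48 + 23104) = 104 + 23152 = 23256)
D = -87 (D = -3 - 1*3*28 = -3 - 3*28 = -3 - 84 = -87)
sqrt(X + D) = sqrt(23256 - 87) = sqrt(23169)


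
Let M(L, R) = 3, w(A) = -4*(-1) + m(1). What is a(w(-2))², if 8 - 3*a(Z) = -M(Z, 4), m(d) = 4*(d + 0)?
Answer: 121/9 ≈ 13.444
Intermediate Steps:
m(d) = 4*d
w(A) = 8 (w(A) = -4*(-1) + 4*1 = 4 + 4 = 8)
a(Z) = 11/3 (a(Z) = 8/3 - (-1)*3/3 = 8/3 - ⅓*(-3) = 8/3 + 1 = 11/3)
a(w(-2))² = (11/3)² = 121/9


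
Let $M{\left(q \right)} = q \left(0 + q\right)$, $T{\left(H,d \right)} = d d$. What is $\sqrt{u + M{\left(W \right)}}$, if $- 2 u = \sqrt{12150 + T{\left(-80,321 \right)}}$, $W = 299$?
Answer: $\frac{\sqrt{357604 - 6 \sqrt{12799}}}{2} \approx 298.72$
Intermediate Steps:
$T{\left(H,d \right)} = d^{2}$
$M{\left(q \right)} = q^{2}$ ($M{\left(q \right)} = q q = q^{2}$)
$u = - \frac{3 \sqrt{12799}}{2}$ ($u = - \frac{\sqrt{12150 + 321^{2}}}{2} = - \frac{\sqrt{12150 + 103041}}{2} = - \frac{\sqrt{115191}}{2} = - \frac{3 \sqrt{12799}}{2} \approx -169.7$)
$\sqrt{u + M{\left(W \right)}} = \sqrt{- \frac{3 \sqrt{12799}}{2} + 299^{2}} = \sqrt{- \frac{3 \sqrt{12799}}{2} + 89401} = \sqrt{89401 - \frac{3 \sqrt{12799}}{2}}$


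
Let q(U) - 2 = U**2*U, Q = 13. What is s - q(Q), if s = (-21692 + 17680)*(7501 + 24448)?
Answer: -128181587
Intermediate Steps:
s = -128179388 (s = -4012*31949 = -128179388)
q(U) = 2 + U**3 (q(U) = 2 + U**2*U = 2 + U**3)
s - q(Q) = -128179388 - (2 + 13**3) = -128179388 - (2 + 2197) = -128179388 - 1*2199 = -128179388 - 2199 = -128181587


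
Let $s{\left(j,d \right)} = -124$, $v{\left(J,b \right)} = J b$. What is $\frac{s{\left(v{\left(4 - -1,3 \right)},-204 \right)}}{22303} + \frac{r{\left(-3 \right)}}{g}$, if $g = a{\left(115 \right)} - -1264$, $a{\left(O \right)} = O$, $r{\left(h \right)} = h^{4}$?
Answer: $\frac{1635547}{30755837} \approx 0.053178$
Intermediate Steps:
$g = 1379$ ($g = 115 - -1264 = 115 + 1264 = 1379$)
$\frac{s{\left(v{\left(4 - -1,3 \right)},-204 \right)}}{22303} + \frac{r{\left(-3 \right)}}{g} = - \frac{124}{22303} + \frac{\left(-3\right)^{4}}{1379} = \left(-124\right) \frac{1}{22303} + 81 \cdot \frac{1}{1379} = - \frac{124}{22303} + \frac{81}{1379} = \frac{1635547}{30755837}$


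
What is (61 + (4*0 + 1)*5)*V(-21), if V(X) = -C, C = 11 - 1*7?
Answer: -264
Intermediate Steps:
C = 4 (C = 11 - 7 = 4)
V(X) = -4 (V(X) = -1*4 = -4)
(61 + (4*0 + 1)*5)*V(-21) = (61 + (4*0 + 1)*5)*(-4) = (61 + (0 + 1)*5)*(-4) = (61 + 1*5)*(-4) = (61 + 5)*(-4) = 66*(-4) = -264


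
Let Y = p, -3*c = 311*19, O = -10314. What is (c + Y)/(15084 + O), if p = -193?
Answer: -3244/7155 ≈ -0.45339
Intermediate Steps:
c = -5909/3 (c = -311*19/3 = -1/3*5909 = -5909/3 ≈ -1969.7)
Y = -193
(c + Y)/(15084 + O) = (-5909/3 - 193)/(15084 - 10314) = -6488/3/4770 = -6488/3*1/4770 = -3244/7155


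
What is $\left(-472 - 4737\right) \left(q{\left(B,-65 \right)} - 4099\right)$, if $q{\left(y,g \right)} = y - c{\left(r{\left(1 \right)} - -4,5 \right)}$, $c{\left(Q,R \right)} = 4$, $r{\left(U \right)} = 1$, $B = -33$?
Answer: $21544424$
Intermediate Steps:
$q{\left(y,g \right)} = -4 + y$ ($q{\left(y,g \right)} = y - 4 = -4 + y$)
$\left(-472 - 4737\right) \left(q{\left(B,-65 \right)} - 4099\right) = \left(-472 - 4737\right) \left(\left(-4 - 33\right) - 4099\right) = - 5209 \left(-37 - 4099\right) = \left(-5209\right) \left(-4136\right) = 21544424$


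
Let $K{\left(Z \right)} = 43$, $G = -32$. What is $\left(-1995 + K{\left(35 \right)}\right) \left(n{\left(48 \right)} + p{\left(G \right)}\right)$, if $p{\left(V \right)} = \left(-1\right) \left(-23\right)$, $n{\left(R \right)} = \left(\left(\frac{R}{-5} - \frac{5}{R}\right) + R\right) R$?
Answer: $- \frac{18165312}{5} \approx -3.6331 \cdot 10^{6}$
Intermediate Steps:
$n{\left(R \right)} = R \left(- \frac{5}{R} + \frac{4 R}{5}\right)$ ($n{\left(R \right)} = \left(\left(R \left(- \frac{1}{5}\right) - \frac{5}{R}\right) + R\right) R = \left(\left(- \frac{R}{5} - \frac{5}{R}\right) + R\right) R = \left(\left(- \frac{5}{R} - \frac{R}{5}\right) + R\right) R = \left(- \frac{5}{R} + \frac{4 R}{5}\right) R = R \left(- \frac{5}{R} + \frac{4 R}{5}\right)$)
$p{\left(V \right)} = 23$
$\left(-1995 + K{\left(35 \right)}\right) \left(n{\left(48 \right)} + p{\left(G \right)}\right) = \left(-1995 + 43\right) \left(\left(-5 + \frac{4 \cdot 48^{2}}{5}\right) + 23\right) = - 1952 \left(\left(-5 + \frac{4}{5} \cdot 2304\right) + 23\right) = - 1952 \left(\left(-5 + \frac{9216}{5}\right) + 23\right) = - 1952 \left(\frac{9191}{5} + 23\right) = \left(-1952\right) \frac{9306}{5} = - \frac{18165312}{5}$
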